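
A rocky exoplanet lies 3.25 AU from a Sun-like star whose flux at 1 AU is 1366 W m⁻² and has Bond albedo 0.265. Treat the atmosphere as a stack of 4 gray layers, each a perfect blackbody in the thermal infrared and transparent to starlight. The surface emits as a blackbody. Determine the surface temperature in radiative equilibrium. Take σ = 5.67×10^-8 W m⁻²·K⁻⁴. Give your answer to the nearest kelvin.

Irradiance scales as 1/d², so S = 1366 W m⁻² × (1/3.25)² = 129.3 W m⁻².
The effective emission temperature is T_e = [S(1−α)/(4σ)]^¼ = 143.1 K.
With N = 4 opaque layers, T_s = (N+1)^(1/4)·T_e = 5^(1/4)·143.1 = 214.0 K.

214 K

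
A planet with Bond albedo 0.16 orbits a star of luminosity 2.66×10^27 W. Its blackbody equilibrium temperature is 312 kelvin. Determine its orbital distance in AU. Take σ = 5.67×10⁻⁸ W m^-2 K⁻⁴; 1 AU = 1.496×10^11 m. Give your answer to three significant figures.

The flux needed for this T is 4σT⁴/(1−0.16) = 2558 W m^-2.
S = L/(4πd²) → d = √(L/4πS) = √(2.66×10^27/(4π·2558)) = 2.876×10^11 m = 1.923 AU.

1.92 AU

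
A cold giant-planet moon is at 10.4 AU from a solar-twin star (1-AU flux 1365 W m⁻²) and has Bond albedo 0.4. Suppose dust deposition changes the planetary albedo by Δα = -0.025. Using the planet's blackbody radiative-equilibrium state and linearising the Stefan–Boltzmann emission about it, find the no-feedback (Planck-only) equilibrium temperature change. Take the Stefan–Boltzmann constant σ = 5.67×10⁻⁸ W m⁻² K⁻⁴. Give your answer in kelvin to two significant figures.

0.79 kelvin

By the inverse-square law, S = 1365/10.4² = 12.62 W m⁻².
Reference equilibrium: T_e = [S(1−α)/(4σ)]^(1/4) = 76.01 K.
The change in absorbed flux is Δ[S(1−α)/4] = −SΔα/4 = 0.07888 W m⁻².
Planck response: λ_P = 4σT_e³ = 4·5.67×10⁻⁸·(76.01)³ = 0.09961 W m⁻²/K.
ΔT₀ = ΔF/λ_P = 0.07888/0.09961 = 0.792 K.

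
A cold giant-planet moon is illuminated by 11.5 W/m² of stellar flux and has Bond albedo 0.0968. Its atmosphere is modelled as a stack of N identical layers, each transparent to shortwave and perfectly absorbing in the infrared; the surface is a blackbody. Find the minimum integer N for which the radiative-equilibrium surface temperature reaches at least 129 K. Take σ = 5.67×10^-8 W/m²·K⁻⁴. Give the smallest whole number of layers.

OLR = S(1−α)/4 = 2.597 W/m²; the top layer radiates at T_e = 82.26 K.
Since T_s⁴ = (N+1)T_e⁴, we need N ≥ (T_s/T_e)⁴ − 1 = 5.047.
So N ≥ 5.047; the smallest integer is N = 6.

6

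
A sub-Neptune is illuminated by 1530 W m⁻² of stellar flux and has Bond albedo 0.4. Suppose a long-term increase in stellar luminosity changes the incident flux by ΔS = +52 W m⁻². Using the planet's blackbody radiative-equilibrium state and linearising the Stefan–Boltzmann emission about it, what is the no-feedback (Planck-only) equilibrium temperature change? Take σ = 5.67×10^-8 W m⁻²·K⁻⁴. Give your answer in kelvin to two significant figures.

2.1 kelvin

Unperturbed T_e = [1530·(1−0.4)/(4σ)]^¼ = 252.2 K.
Only a fraction (1−α) is absorbed and it's spread over 4πR², so ΔF = (1−α)ΔS/4 = 7.800 W m⁻².
The Planck feedback parameter is 4σT_e³ = 3.640 W m⁻²/K.
Hence the no-feedback warming is ΔF/(4σT_e³) = 2.14 K.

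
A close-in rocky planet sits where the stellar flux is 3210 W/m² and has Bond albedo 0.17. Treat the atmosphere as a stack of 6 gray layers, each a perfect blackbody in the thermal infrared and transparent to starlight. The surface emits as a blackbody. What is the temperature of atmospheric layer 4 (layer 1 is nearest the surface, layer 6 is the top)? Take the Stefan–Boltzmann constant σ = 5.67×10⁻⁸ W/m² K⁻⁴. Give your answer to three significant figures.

433 K

The effective emission temperature is T_e = [S(1−α)/(4σ)]^¼ = 329.2 K.
In the N-layer model, layer k (counted from the surface) has T_k = (N+1−k)^(1/4)·T_e.
T_4 = (3)^(1/4)·329.2 = 433.3 K.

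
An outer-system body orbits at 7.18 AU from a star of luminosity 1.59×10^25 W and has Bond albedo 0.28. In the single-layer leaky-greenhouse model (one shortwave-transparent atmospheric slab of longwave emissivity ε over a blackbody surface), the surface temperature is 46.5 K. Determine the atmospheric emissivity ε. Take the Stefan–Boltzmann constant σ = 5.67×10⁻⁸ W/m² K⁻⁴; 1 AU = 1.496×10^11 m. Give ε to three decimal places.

Orbital distance: d = 7.18 AU = 1.074×10^12 m.
S = L/(4πd²) = 1.097 W/m².
Effective temperature: T_e = [S(1−α)/(4σ)]^(1/4) = 43.20 K.
Inverting T_s⁴ = 2T_e⁴/(2−ε): (T_e/T_s)⁴ = 0.7447, so ε = 2(1 − 0.7447) = 0.5107.

0.511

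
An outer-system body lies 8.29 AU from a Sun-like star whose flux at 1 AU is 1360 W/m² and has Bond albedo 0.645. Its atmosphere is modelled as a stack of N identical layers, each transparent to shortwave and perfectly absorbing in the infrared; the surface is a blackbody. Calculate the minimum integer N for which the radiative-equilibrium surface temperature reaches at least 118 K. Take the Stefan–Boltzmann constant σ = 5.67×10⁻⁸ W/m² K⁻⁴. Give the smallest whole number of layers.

6

By the inverse-square law, S = 1360/8.29² = 19.79 W/m².
Top-of-atmosphere balance: σT_e⁴ = S(1−α)/4 = 1.756 W/m² → T_e = 74.60 K.
Since T_s⁴ = (N+1)T_e⁴, we need N ≥ (T_s/T_e)⁴ − 1 = 5.259.
So N ≥ 5.259; the smallest integer is N = 6.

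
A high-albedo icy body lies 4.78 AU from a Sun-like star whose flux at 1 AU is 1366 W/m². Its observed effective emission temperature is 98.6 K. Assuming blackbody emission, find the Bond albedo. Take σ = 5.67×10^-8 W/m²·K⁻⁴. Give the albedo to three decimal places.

0.641

By the inverse-square law, S = 1366/4.78² = 59.79 W/m².
Energy balance: S(1−α)/4 = σT⁴, so 1−α = 4σT⁴/S.
σT⁴ = 5.359 W/m², so 4σT⁴ = 21.44 W/m².
1−α = 21.44/59.79 = 0.3586, so α = 0.6414.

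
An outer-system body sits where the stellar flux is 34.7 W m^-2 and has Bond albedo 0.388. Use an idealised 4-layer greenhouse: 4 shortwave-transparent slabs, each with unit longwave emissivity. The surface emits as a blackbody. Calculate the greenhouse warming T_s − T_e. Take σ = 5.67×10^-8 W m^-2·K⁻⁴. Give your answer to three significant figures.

48.7 kelvin

The effective emission temperature is T_e = [S(1−α)/(4σ)]^¼ = 98.37 K.
Surface: T_s = (5)^¼·T_e = 147.1 K.
So the greenhouse effect raises the surface by 147.1 − 98.37 = 48.73 K.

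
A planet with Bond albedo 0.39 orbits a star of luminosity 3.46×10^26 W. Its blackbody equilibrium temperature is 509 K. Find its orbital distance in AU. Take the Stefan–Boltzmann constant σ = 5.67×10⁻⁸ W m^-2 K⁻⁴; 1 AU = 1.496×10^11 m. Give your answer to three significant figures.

Energy balance gives S = 4σT⁴/(1−α) = 24960 W m^-2.
S = L/(4πd²) → d = √(L/4πS) = √(3.46×10^26/(4π·24960)) = 3.322×10^10 m = 0.2220 AU.

0.222 AU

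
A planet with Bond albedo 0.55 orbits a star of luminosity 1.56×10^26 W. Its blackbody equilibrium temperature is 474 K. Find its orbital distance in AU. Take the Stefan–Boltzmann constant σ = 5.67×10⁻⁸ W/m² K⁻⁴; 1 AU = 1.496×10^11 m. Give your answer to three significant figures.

The flux needed for this T is 4σT⁴/(1−0.55) = 25440 W/m².
S = L/(4πd²) → d = √(L/4πS) = √(1.56×10^26/(4π·25440)) = 2.209×10^10 m = 0.1477 AU.

0.148 AU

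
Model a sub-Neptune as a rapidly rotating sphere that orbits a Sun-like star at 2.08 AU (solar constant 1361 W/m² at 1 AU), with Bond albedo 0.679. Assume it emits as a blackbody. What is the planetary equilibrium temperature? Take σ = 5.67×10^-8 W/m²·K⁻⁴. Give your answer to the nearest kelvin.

145 kelvin

Irradiance scales as 1/d², so S = 1361 W/m² × (1/2.08)² = 314.6 W/m².
The planet absorbs (1−α)S over its disc πR² and re-emits over 4πR², so the mean absorbed flux is (1−0.679)·314.6/4 = 25.25 W/m².
In equilibrium σT⁴ equals this, so T = 145.3 K.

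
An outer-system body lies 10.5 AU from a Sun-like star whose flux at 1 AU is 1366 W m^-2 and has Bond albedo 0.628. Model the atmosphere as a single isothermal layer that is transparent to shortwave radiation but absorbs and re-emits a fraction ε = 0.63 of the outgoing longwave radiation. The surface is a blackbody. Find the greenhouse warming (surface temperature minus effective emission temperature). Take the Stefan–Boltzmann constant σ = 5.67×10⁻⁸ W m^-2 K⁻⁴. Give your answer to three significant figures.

By the inverse-square law, S = 1366/10.5² = 12.39 W m^-2.
The planet radiates to space at T_e = [S(1−α)/(4σ)]^(1/4) = 67.14 K.
The surface balance (absorbed SW + ε·downward IR = σT_s⁴) with T_a⁴ = T_s⁴/2 reduces to T_s = T_e·[2/(2−ε)]^¼ = 73.80 K.
Greenhouse warming: T_s − T_e = 6.661 K.

6.66 kelvin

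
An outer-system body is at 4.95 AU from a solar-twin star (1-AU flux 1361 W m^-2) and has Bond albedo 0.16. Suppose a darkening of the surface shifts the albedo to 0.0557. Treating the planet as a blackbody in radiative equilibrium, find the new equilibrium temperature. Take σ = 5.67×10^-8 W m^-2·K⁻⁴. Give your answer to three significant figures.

123 kelvin

Irradiance scales as 1/d², so S = 1361 W m^-2 × (1/4.95)² = 55.55 W m^-2.
T₂ = [S(1−α₂)/(4σ)]^(1/4) = [55.55·0.944/(4σ)]^(1/4) = 123.3 K.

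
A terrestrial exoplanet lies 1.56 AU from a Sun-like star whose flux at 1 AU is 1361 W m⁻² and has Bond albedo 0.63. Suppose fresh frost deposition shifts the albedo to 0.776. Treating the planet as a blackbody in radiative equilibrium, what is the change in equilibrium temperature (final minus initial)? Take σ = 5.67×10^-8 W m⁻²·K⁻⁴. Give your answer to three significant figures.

-20.5 K

By the inverse-square law, S = 1361/1.56² = 559.3 W m⁻².
With α = 0.63, T₁ = 173.8 K.
With α = 0.776, T₂ = 153.3 K.
ΔT = T₂ − T₁ = -20.49 K.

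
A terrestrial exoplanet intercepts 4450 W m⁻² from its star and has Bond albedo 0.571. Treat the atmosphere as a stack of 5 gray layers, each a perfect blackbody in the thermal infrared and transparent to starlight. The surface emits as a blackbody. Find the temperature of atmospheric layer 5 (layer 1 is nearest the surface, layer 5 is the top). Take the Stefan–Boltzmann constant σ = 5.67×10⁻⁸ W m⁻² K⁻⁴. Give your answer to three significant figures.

303 K

Top-of-atmosphere balance: σT_e⁴ = S(1−α)/4 = 477.3 W m⁻² → T_e = 302.9 K.
Each opaque layer satisfies 2T_j⁴ = T_{j−1}⁴ + T_{j+1}⁴, giving T_k⁴ = (N+1−k)T_e⁴.
T_5 = (1)^(1/4)·302.9 = 302.9 K.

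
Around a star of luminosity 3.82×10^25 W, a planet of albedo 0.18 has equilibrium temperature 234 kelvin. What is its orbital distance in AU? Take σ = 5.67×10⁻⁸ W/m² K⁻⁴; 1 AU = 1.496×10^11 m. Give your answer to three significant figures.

The flux needed for this T is 4σT⁴/(1−0.18) = 829.3 W/m².
Then d = [L/(4πS)]^(1/2) = 6.055×10^10 m, i.e. 0.4047 AU.

0.405 AU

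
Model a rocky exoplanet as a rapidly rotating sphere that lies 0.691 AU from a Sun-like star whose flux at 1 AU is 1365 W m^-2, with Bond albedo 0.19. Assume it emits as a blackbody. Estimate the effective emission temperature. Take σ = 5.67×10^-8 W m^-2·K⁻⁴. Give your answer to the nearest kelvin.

318 K

Flux at the orbit: S = 1365/(0.691)² = 2859 W m^-2.
Averaging over the sphere, the absorbed flux is S(1−α)/4 = 578.9 W m^-2.
Balancing against σT⁴: T = (578.9/5.67×10⁻⁸)^(1/4) = 317.9 K.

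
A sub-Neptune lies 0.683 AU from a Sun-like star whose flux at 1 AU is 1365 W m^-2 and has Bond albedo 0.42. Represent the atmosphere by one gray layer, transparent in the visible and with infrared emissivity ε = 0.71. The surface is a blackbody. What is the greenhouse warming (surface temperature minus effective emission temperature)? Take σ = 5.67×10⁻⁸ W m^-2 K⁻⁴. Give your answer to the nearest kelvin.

34 K

Irradiance scales as 1/d², so S = 1365 W m^-2 × (1/0.683)² = 2926 W m^-2.
The planet radiates to space at T_e = [S(1−α)/(4σ)]^(1/4) = 294.1 K.
The surface balance (absorbed SW + ε·downward IR = σT_s⁴) with T_a⁴ = T_s⁴/2 reduces to T_s = T_e·[2/(2−ε)]^¼ = 328.2 K.
Greenhouse warming: T_s − T_e = 34.08 K.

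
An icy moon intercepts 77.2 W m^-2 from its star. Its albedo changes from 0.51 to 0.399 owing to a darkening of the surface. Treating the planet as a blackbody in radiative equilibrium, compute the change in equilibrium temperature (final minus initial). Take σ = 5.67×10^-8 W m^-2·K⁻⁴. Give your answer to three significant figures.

Initial: T₁ = [S(1−0.51)/(4σ)]^(1/4) = 113.6 K.
Final:   T₂ = [S(1−0.399)/(4σ)]^(1/4) = 119.6 K.
Change: 119.6 − 113.6 = 5.952 K.

5.95 K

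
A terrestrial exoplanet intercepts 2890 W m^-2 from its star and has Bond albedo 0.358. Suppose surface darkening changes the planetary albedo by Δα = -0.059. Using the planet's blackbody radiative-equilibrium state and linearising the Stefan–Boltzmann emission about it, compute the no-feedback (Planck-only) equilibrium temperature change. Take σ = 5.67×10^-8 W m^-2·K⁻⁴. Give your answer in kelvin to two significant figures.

Unperturbed T_e = [2890·(1−0.358)/(4σ)]^¼ = 300.7 K.
TOA radiative forcing: ΔF = −S·Δα/4 = −2890·(-0.059)/4 = 42.63 W m^-2.
Planck response: λ_P = 4σT_e³ = 4·5.67×10⁻⁸·(300.7)³ = 6.169 W m^-2/K.
Hence the no-feedback warming is ΔF/(4σT_e³) = 6.91 K.

6.9 K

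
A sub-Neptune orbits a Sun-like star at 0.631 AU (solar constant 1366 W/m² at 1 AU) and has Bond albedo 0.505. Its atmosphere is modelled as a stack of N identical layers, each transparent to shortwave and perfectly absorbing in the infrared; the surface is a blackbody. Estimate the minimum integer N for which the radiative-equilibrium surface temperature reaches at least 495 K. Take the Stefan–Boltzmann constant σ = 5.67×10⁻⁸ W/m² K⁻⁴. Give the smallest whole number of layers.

Irradiance scales as 1/d², so S = 1366 W/m² × (1/0.631)² = 3431 W/m².
OLR = S(1−α)/4 = 424.6 W/m²; the top layer radiates at T_e = 294.2 K.
Need (N+1)T_e⁴ ≥ T_s⁴, i.e. N+1 ≥ (495/294.2)⁴ = 8.018.
The minimum whole number is N = 8.

8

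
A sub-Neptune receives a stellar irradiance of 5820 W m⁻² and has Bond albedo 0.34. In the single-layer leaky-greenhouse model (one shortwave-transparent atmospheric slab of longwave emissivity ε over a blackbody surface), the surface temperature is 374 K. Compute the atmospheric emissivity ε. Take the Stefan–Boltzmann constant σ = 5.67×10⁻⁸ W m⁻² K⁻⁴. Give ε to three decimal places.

0.269

Effective temperature: T_e = [S(1−α)/(4σ)]^(1/4) = 360.7 K.
Inverting T_s⁴ = 2T_e⁴/(2−ε): (T_e/T_s)⁴ = 0.8656, so ε = 2(1 − 0.8656) = 0.2687.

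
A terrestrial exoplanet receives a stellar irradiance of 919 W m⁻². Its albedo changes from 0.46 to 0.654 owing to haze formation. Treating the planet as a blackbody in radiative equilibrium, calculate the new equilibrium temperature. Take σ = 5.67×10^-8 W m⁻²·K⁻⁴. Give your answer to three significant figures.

T₂ = [S(1−α₂)/(4σ)]^(1/4) = [919.0·0.346/(4σ)]^(1/4) = 193.5 K.

194 K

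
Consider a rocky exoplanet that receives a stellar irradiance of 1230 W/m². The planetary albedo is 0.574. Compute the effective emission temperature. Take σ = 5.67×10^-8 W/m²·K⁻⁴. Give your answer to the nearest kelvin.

The planet absorbs (1−α)S over its disc πR² and re-emits over 4πR², so the mean absorbed flux is (1−0.574)·1230/4 = 131.0 W/m².
Set σT⁴ = 131.0 → T = (131.0/σ)^(1/4) = 219.2 K.

219 kelvin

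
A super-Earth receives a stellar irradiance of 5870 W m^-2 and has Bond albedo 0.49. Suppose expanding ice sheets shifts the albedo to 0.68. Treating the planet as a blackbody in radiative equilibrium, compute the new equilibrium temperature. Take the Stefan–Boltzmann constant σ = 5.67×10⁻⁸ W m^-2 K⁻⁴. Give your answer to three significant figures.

New equilibrium: T₂ = [(1−0.68)·5870/(4σ)]^(1/4) = 301.7 K.

302 K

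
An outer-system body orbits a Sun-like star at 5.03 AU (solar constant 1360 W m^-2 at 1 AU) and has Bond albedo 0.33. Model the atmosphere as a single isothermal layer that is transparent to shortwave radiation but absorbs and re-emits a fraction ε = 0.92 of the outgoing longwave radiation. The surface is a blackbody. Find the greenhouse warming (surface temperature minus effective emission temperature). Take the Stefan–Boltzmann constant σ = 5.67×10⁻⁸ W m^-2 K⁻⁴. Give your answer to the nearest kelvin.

19 K

Irradiance scales as 1/d², so S = 1360 W m^-2 × (1/5.03)² = 53.75 W m^-2.
Effective emission temperature (TOA balance): σT_e⁴ = S(1−α)/4 = 9.004 W m^-2 → T_e = 112.3 K.
For a single slab of emissivity ε, T_s⁴ = 2T_e⁴/(2−ε); thus T_s = 112.3·(1.852)^(1/4) = 131.0 K.
The atmosphere warms the surface by 18.70 K.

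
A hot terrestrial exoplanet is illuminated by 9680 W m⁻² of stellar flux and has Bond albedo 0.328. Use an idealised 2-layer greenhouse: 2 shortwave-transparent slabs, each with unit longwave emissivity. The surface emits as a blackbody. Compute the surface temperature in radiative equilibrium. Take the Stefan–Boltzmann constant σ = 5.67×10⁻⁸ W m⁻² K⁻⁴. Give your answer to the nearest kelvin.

Top-of-atmosphere balance: σT_e⁴ = S(1−α)/4 = 1626 W m⁻² → T_e = 411.5 K.
For an N-layer opaque stack, T_s⁴ = (N+1)T_e⁴, hence T_s = (3)^(1/4)×411.5 K = 541.6 K.

542 K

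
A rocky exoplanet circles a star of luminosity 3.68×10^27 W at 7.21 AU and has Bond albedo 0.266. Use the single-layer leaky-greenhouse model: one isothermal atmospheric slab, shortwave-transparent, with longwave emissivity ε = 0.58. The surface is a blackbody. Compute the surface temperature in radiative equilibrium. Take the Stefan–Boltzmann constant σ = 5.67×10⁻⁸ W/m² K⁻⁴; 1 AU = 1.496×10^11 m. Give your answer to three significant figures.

Orbital distance: d = 7.21 AU = 1.079×10^12 m.
Flux at the orbit: S = L/(4πd²) = 3.68×10^27/(4π·(1.08×10^12)²) = 251.7 W/m².
At the top of the atmosphere, σT_e⁴ = S(1−α)/4 = 46.19 W/m², giving T_e = 168.9 K.
For a single slab of emissivity ε, T_s⁴ = 2T_e⁴/(2−ε); thus T_s = 168.9·(1.408)^(1/4) = 184.0 K.

184 K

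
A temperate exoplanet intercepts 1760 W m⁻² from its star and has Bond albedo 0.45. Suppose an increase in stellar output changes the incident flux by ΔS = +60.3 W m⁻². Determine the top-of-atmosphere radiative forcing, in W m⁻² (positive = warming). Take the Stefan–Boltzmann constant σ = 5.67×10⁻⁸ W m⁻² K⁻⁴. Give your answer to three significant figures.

ΔF = Δ[S(1−α)]/4 = (1−0.45)·+60.3/4 = 8.291 W m⁻².

8.29 W m⁻²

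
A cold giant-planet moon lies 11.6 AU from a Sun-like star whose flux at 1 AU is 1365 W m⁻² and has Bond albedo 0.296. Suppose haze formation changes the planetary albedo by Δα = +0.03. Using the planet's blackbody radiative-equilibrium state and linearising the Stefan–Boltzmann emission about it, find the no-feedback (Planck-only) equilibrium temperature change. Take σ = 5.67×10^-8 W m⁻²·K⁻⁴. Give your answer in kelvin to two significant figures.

Flux at the orbit: S = 1365/(11.6)² = 10.14 W m⁻².
The baseline emission temperature is T_e = 74.91 K.
The change in absorbed flux is Δ[S(1−α)/4] = −SΔα/4 = -0.07608 W m⁻².
The Planck feedback parameter is 4σT_e³ = 0.09534 W m⁻²/K.
ΔT₀ = ΔF/λ_P = -0.07608/0.09534 = -0.798 K.

-0.80 kelvin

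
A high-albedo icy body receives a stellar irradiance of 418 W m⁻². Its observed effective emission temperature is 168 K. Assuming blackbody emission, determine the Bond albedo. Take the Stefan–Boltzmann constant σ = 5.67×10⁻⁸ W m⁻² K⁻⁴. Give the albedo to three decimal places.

0.568

Energy balance: S(1−α)/4 = σT⁴, so 1−α = 4σT⁴/S.
σT⁴ = 45.17 W m⁻², so 4σT⁴ = 180.7 W m⁻².
Hence α = 1 − 180.7/418.0 = 0.5678.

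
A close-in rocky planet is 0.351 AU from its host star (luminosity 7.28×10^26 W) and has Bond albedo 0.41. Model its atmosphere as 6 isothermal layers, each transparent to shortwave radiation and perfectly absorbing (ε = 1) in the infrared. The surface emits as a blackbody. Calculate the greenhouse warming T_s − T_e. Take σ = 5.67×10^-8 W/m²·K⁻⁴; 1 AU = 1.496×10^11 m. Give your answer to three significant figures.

d = 0.351 × 1.496×10^11 m = 5.251×10^10 m.
Flux at the orbit: S = L/(4πd²) = 7.28×10^26/(4π·(5.25×10^10)²) = 21010 W/m².
The effective emission temperature is T_e = [S(1−α)/(4σ)]^¼ = 483.5 K.
Surface: T_s = (7)^¼·T_e = 786.5 K.
So the greenhouse effect raises the surface by 786.5 − 483.5 = 303.0 K.

303 kelvin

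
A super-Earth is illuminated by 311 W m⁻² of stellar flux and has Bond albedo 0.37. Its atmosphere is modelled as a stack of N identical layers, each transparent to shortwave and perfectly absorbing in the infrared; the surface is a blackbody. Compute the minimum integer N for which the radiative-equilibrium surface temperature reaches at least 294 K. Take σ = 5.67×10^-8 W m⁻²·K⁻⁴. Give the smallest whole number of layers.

8

OLR = S(1−α)/4 = 48.98 W m⁻²; the top layer radiates at T_e = 171.4 K.
Need (N+1)T_e⁴ ≥ T_s⁴, i.e. N+1 ≥ (294/171.4)⁴ = 8.648.
The minimum whole number is N = 8.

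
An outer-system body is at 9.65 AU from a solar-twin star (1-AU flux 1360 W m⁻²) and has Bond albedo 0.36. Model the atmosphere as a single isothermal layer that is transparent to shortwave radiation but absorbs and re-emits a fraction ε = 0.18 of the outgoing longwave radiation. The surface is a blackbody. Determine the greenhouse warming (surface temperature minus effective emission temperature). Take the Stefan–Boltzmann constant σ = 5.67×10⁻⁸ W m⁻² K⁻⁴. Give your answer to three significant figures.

Flux at the orbit: S = 1360/(9.65)² = 14.60 W m⁻².
Effective emission temperature (TOA balance): σT_e⁴ = S(1−α)/4 = 2.337 W m⁻² → T_e = 80.12 K.
Surface balance with a leaky layer gives σT_s⁴ = σT_e⁴·2/(2−ε), so T_s = T_e·[2/(2−0.18)]^(1/4) = 82.03 K.
T_s − T_e = 82.03 − 80.12 = 1.912 K.

1.91 kelvin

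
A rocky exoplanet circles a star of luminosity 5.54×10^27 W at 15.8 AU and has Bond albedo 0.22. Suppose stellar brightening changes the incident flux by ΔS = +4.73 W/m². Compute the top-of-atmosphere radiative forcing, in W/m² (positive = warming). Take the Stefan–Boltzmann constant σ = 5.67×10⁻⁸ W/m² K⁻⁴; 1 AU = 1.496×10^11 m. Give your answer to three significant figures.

d = 15.8 × 1.496×10^11 m = 2.364×10^12 m.
Flux at the orbit: S = L/(4πd²) = 5.54×10^27/(4π·(2.36×10^12)²) = 78.91 W/m².
ΔF = Δ[S(1−α)]/4 = (1−0.22)·+4.73/4 = 0.9224 W/m².

0.922 W/m²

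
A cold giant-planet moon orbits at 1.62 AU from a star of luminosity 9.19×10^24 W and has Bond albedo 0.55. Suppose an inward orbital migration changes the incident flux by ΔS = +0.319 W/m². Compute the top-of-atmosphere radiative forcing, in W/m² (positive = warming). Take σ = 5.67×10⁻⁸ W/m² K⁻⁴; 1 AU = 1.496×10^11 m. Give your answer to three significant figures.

d = 1.62 × 1.496×10^11 m = 2.424×10^11 m.
Spreading L over a sphere of radius d: S = 9.19×10^24/(4π·2.42×10^11²) = 12.45 W/m².
ΔF = Δ[S(1−α)]/4 = (1−0.55)·+0.319/4 = 0.03589 W/m².

0.0359 W/m²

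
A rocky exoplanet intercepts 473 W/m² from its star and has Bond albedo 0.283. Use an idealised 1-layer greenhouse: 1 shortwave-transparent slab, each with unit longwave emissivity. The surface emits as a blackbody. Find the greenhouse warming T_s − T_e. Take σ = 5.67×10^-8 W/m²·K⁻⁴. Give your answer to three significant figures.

37.2 K

The effective emission temperature is T_e = [S(1−α)/(4σ)]^¼ = 196.6 K.
T_s = (N+1)^(1/4)·T_e = 233.9 K.
Warming: T_s − T_e = 37.21 K.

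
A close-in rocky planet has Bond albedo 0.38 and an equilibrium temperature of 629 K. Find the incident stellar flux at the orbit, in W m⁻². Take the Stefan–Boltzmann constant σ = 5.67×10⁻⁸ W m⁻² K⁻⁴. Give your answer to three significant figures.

57300 W m⁻²

Invert the energy balance for S: S = 4σT⁴/(1−α).
σT⁴ = 5.67×10⁻⁸·(629)⁴ = 8875 W m⁻².
S = 4·8875/0.62 = 57260 W m⁻².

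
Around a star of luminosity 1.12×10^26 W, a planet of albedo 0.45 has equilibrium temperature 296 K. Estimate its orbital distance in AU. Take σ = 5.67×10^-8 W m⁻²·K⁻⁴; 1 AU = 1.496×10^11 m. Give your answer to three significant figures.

0.355 AU

The flux needed for this T is 4σT⁴/(1−0.45) = 3166 W m⁻².
From L = 4πd²S, d = √(1.12×10^26/(4π·3166)) = 5.306×10^10 m = 0.3547 AU.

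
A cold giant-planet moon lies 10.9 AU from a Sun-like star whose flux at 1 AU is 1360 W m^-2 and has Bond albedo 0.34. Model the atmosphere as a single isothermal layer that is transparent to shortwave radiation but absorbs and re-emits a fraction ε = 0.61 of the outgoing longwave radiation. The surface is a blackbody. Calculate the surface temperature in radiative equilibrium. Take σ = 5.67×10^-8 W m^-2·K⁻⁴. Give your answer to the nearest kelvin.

Irradiance scales as 1/d², so S = 1360 W m^-2 × (1/10.9)² = 11.45 W m^-2.
Effective emission temperature (TOA balance): σT_e⁴ = S(1−α)/4 = 1.889 W m^-2 → T_e = 75.97 K.
For a single slab of emissivity ε, T_s⁴ = 2T_e⁴/(2−ε); thus T_s = 75.97·(1.439)^(1/4) = 83.21 K.

83 K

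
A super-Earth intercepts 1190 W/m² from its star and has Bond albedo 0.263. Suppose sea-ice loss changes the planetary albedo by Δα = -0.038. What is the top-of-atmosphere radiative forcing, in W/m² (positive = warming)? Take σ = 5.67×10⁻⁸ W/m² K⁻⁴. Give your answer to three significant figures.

11.3 W/m²

The change in absorbed flux is Δ[S(1−α)/4] = −SΔα/4 = 11.30 W/m².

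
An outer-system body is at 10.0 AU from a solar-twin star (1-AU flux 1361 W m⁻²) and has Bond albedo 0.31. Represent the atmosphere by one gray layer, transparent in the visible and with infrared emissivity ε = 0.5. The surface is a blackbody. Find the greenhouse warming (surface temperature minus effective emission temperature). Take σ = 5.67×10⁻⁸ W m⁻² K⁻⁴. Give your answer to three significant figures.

Irradiance scales as 1/d², so S = 1361 W m⁻² × (1/10.0)² = 13.61 W m⁻².
At the top of the atmosphere, σT_e⁴ = S(1−α)/4 = 2.348 W m⁻², giving T_e = 80.22 K.
Surface balance with a leaky layer gives σT_s⁴ = σT_e⁴·2/(2−ε), so T_s = T_e·[2/(2−0.5)]^(1/4) = 86.20 K.
Greenhouse warming: T_s − T_e = 5.982 K.

5.98 K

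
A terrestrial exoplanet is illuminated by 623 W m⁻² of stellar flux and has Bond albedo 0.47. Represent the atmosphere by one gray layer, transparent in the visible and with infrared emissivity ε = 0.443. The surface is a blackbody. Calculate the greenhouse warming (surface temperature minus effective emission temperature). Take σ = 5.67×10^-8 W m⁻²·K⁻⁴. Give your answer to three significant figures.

The planet radiates to space at T_e = [S(1−α)/(4σ)]^(1/4) = 195.3 K.
For a single slab of emissivity ε, T_s⁴ = 2T_e⁴/(2−ε); thus T_s = 195.3·(1.285)^(1/4) = 208.0 K.
Greenhouse warming: T_s − T_e = 12.62 K.

12.6 K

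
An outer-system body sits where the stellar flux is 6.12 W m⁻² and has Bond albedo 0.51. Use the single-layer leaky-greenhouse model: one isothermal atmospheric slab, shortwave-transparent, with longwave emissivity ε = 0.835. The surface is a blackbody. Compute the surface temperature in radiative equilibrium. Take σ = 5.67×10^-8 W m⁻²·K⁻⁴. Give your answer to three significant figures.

The planet radiates to space at T_e = [S(1−α)/(4σ)]^(1/4) = 60.30 K.
The surface balance (absorbed SW + ε·downward IR = σT_s⁴) with T_a⁴ = T_s⁴/2 reduces to T_s = T_e·[2/(2−ε)]^¼ = 69.02 K.

69.0 kelvin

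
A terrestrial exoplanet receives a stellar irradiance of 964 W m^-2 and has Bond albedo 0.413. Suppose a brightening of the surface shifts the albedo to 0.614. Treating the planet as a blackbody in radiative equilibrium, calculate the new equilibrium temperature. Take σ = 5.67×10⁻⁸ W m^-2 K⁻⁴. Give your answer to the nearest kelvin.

T₂ = [S(1−α₂)/(4σ)]^(1/4) = [964.0·0.386/(4σ)]^(1/4) = 201.3 K.

201 K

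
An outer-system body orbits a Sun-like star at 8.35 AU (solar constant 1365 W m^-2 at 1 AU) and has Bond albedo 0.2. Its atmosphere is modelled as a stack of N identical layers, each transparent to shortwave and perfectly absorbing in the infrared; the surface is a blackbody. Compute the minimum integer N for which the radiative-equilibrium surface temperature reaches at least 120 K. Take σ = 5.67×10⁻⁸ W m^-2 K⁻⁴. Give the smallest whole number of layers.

Flux at the orbit: S = 1365/(8.35)² = 19.58 W m^-2.
The effective emission temperature is T_e = [S(1−α)/(4σ)]^¼ = 91.16 K.
Need (N+1)T_e⁴ ≥ T_s⁴, i.e. N+1 ≥ (120/91.16)⁴ = 3.003.
The minimum whole number is N = 3.

3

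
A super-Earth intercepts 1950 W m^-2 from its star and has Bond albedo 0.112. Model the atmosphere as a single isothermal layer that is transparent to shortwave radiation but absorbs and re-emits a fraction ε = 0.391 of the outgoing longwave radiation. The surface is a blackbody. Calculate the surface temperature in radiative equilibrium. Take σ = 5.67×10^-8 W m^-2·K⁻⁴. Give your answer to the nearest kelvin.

312 K

At the top of the atmosphere, σT_e⁴ = S(1−α)/4 = 432.9 W m^-2, giving T_e = 295.6 K.
Surface balance with a leaky layer gives σT_s⁴ = σT_e⁴·2/(2−ε), so T_s = T_e·[2/(2−0.391)]^(1/4) = 312.1 K.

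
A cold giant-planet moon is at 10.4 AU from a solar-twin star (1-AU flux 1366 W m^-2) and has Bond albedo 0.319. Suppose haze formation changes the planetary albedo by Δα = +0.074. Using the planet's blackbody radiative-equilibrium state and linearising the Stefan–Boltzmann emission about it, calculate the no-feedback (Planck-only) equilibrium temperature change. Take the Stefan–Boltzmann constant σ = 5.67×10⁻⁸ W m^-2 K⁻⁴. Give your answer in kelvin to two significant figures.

Irradiance scales as 1/d², so S = 1366 W m^-2 × (1/10.4)² = 12.63 W m^-2.
Reference equilibrium: T_e = [S(1−α)/(4σ)]^(1/4) = 78.47 K.
The change in absorbed flux is Δ[S(1−α)/4] = −SΔα/4 = -0.2336 W m^-2.
Planck response: λ_P = 4σT_e³ = 4·5.67×10⁻⁸·(78.47)³ = 0.1096 W m^-2/K.
Hence the no-feedback warming is ΔF/(4σT_e³) = -2.13 K.

-2.1 K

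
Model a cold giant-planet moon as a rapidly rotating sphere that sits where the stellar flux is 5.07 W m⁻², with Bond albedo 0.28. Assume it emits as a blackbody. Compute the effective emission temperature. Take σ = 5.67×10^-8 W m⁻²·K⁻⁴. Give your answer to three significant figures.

63.3 K

Absorbed flux (global mean): S(1−α)/4 = 5.070·0.72/4 = 0.9126 W m⁻².
In equilibrium σT⁴ equals this, so T = 63.34 K.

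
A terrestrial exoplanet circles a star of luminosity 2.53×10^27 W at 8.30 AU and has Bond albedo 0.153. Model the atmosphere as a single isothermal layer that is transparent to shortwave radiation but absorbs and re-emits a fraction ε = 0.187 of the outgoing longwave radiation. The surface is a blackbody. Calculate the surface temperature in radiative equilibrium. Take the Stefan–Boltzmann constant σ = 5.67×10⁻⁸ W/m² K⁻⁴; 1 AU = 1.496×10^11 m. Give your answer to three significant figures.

152 K

Orbital distance: d = 8.30 AU = 1.242×10^12 m.
S = L/(4πd²) = 130.6 W/m².
At the top of the atmosphere, σT_e⁴ = S(1−α)/4 = 27.65 W/m², giving T_e = 148.6 K.
Surface balance with a leaky layer gives σT_s⁴ = σT_e⁴·2/(2−ε), so T_s = T_e·[2/(2−0.187)]^(1/4) = 152.3 K.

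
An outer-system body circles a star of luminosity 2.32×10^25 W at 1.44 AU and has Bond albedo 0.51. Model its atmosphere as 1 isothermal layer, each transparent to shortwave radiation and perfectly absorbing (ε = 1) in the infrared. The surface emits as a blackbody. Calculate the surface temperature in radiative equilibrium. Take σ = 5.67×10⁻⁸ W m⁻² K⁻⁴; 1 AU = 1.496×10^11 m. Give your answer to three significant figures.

115 K

Orbital distance: d = 1.44 AU = 2.154×10^11 m.
Flux at the orbit: S = L/(4πd²) = 2.32×10^25/(4π·(2.15×10^11)²) = 39.78 W m⁻².
The effective emission temperature is T_e = [S(1−α)/(4σ)]^¼ = 96.29 K.
Layer-by-layer balance gives σT_s⁴ = (N+1)σT_e⁴, so T_s = 2^¼·96.29 = 114.5 K.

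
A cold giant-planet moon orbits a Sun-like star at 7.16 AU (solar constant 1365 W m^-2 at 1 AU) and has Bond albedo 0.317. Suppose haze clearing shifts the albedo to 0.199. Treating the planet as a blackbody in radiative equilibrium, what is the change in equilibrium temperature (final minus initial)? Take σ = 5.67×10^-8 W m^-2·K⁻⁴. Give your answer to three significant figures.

Flux at the orbit: S = 1365/(7.16)² = 26.63 W m^-2.
With α = 0.317, T₁ = 94.63 K.
After:  T₂ = [26.63·0.801/(4σ)]^(1/4) = 98.47 K.
ΔT = T₂ − T₁ = 3.846 K.

3.85 K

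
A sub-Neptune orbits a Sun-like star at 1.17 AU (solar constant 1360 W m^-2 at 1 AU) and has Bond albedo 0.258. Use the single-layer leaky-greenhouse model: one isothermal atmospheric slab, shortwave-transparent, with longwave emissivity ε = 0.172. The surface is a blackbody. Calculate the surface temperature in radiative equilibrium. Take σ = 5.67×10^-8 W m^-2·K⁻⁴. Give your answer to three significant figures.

244 K

By the inverse-square law, S = 1360/1.17² = 993.5 W m^-2.
At the top of the atmosphere, σT_e⁴ = S(1−α)/4 = 184.3 W m^-2, giving T_e = 238.8 K.
The surface balance (absorbed SW + ε·downward IR = σT_s⁴) with T_a⁴ = T_s⁴/2 reduces to T_s = T_e·[2/(2−ε)]^¼ = 244.2 K.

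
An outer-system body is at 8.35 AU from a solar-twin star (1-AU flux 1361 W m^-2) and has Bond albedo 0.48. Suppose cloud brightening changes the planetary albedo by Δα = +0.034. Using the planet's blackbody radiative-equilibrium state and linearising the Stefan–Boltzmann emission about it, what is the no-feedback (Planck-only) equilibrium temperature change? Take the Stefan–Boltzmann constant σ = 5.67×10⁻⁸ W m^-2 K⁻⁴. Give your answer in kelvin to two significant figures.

Flux at the orbit: S = 1361/(8.35)² = 19.52 W m^-2.
The baseline emission temperature is T_e = 81.79 K.
TOA radiative forcing: ΔF = −S·Δα/4 = −19.52·(+0.034)/4 = -0.1659 W m^-2.
The Planck feedback parameter is 4σT_e³ = 0.1241 W m^-2/K.
So ΔT₀ = -0.1659/0.1241 = -1.34 K.

-1.3 K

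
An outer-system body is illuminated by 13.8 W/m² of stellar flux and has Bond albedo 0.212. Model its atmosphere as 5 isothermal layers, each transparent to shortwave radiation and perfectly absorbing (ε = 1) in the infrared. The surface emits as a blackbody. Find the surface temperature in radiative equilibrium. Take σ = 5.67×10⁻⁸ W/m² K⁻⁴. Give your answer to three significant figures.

130 K

Top-of-atmosphere balance: σT_e⁴ = S(1−α)/4 = 2.719 W/m² → T_e = 83.21 K.
For an N-layer opaque stack, T_s⁴ = (N+1)T_e⁴, hence T_s = (6)^(1/4)×83.21 K = 130.2 K.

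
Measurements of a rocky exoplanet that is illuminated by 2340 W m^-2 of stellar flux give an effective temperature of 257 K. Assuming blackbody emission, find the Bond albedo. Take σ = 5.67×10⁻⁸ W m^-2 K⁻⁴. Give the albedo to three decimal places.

0.577

Energy balance: S(1−α)/4 = σT⁴, so 1−α = 4σT⁴/S.
4σT⁴ = 4·5.67×10⁻⁸·(257)⁴ = 989.4 W m^-2.
1−α = 989.4/2340 = 0.4228, so α = 0.5772.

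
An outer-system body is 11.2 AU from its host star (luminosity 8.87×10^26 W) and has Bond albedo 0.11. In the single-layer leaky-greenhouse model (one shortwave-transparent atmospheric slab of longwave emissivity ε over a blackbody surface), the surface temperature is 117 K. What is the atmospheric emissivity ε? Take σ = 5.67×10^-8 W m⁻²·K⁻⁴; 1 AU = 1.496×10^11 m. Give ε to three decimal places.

Orbital distance: d = 11.2 AU = 1.676×10^12 m.
Flux at the orbit: S = L/(4πd²) = 8.87×10^26/(4π·(1.68×10^12)²) = 25.14 W m⁻².
Effective temperature: T_e = [S(1−α)/(4σ)]^(1/4) = 99.66 K.
T_s⁴ = T_e⁴·2/(2−ε) → ε = 2 − 2(T_e/T_s)⁴ = 2 − 2·(99.66/117)⁴ = 0.9470.

0.947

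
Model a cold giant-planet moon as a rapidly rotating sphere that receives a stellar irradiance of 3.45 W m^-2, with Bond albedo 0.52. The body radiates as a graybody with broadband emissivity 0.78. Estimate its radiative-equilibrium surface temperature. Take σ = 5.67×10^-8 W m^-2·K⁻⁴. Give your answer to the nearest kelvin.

The planet absorbs (1−α)S over its disc πR² and re-emits over 4πR², so the mean absorbed flux is (1−0.52)·3.450/4 = 0.4140 W m^-2.
Equating to εσT⁴ with ε = 0.78: T = (0.4140/0.78σ)^(1/4) = 55.31 K.

55 K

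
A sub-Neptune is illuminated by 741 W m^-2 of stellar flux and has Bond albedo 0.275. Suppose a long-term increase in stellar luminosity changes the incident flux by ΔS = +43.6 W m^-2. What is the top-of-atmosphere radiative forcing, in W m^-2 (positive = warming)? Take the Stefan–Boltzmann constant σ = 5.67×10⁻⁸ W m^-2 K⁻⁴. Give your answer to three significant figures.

7.90 W m^-2

ΔF = Δ[S(1−α)]/4 = (1−0.275)·+43.6/4 = 7.902 W m^-2.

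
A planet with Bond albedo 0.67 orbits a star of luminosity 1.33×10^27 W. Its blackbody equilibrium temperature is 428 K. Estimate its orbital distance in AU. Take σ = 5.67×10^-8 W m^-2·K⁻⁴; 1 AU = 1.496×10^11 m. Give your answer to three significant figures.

The flux needed for this T is 4σT⁴/(1−0.67) = 23060 W m^-2.
From L = 4πd²S, d = √(1.33×10^27/(4π·23060)) = 6.774×10^10 m = 0.4528 AU.

0.453 AU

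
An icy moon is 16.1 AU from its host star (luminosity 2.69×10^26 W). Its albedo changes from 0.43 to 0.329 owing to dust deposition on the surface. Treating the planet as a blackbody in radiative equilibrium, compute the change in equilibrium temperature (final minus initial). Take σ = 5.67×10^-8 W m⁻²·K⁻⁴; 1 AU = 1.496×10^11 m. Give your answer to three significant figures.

2.30 K

d = 16.1 × 1.496×10^11 m = 2.409×10^12 m.
Spreading L over a sphere of radius d: S = 2.69×10^26/(4π·2.41×10^12²) = 3.690 W m⁻².
With α = 0.43, T₁ = 55.18 K.
After:  T₂ = [3.690·0.671/(4σ)]^(1/4) = 57.48 K.
ΔT = T₂ − T₁ = 2.297 K.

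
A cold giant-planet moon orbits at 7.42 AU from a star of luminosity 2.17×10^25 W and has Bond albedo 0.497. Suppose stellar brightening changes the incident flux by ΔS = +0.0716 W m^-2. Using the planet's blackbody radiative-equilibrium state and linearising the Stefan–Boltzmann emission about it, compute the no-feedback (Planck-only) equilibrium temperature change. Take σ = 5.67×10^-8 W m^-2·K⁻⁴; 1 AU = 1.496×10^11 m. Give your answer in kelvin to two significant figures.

0.54 K

Orbital distance: d = 7.42 AU = 1.110×10^12 m.
S = L/(4πd²) = 1.401 W m^-2.
Unperturbed T_e = [1.401·(1−0.497)/(4σ)]^¼ = 41.99 K.
ΔF = Δ[S(1−α)]/4 = (1−0.497)·+0.0716/4 = 0.009004 W m^-2.
Linearising σT⁴ gives d(σT⁴)/dT = 4σT_e³ = 0.01679 W m^-2 per K.
Hence the no-feedback warming is ΔF/(4σT_e³) = 0.536 K.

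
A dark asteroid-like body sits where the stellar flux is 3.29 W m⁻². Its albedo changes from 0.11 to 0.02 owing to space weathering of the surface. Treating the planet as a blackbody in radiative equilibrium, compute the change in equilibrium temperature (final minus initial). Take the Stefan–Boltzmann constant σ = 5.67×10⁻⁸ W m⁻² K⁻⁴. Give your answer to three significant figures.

1.46 K

With α = 0.11, T₁ = 59.94 K.
Final:   T₂ = [S(1−0.02)/(4σ)]^(1/4) = 61.40 K.
ΔT = T₂ − T₁ = 1.461 K.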